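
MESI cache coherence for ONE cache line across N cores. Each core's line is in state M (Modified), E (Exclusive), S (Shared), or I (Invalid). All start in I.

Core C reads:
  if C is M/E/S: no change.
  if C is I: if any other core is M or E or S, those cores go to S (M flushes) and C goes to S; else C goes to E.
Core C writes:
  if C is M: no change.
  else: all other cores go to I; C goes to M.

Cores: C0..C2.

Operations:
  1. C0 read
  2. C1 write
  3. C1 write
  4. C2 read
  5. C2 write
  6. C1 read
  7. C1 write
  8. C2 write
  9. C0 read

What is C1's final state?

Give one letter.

Answer: I

Derivation:
Op 1: C0 read [C0 read from I: no other sharers -> C0=E (exclusive)] -> [E,I,I]
Op 2: C1 write [C1 write: invalidate ['C0=E'] -> C1=M] -> [I,M,I]
Op 3: C1 write [C1 write: already M (modified), no change] -> [I,M,I]
Op 4: C2 read [C2 read from I: others=['C1=M'] -> C2=S, others downsized to S] -> [I,S,S]
Op 5: C2 write [C2 write: invalidate ['C1=S'] -> C2=M] -> [I,I,M]
Op 6: C1 read [C1 read from I: others=['C2=M'] -> C1=S, others downsized to S] -> [I,S,S]
Op 7: C1 write [C1 write: invalidate ['C2=S'] -> C1=M] -> [I,M,I]
Op 8: C2 write [C2 write: invalidate ['C1=M'] -> C2=M] -> [I,I,M]
Op 9: C0 read [C0 read from I: others=['C2=M'] -> C0=S, others downsized to S] -> [S,I,S]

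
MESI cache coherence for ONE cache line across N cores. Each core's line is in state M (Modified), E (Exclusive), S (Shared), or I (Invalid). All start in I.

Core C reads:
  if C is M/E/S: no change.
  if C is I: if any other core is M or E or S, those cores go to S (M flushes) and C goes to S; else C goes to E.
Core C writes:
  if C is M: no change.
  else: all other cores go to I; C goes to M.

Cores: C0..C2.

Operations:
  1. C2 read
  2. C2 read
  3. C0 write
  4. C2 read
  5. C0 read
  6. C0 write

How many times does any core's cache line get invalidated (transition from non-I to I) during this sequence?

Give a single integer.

Op 1: C2 read [C2 read from I: no other sharers -> C2=E (exclusive)] -> [I,I,E] (invalidations this op: 0; running total: 0)
Op 2: C2 read [C2 read: already in E, no change] -> [I,I,E] (invalidations this op: 0; running total: 0)
Op 3: C0 write [C0 write: invalidate ['C2=E'] -> C0=M] -> [M,I,I] (invalidations this op: 1; running total: 1)
Op 4: C2 read [C2 read from I: others=['C0=M'] -> C2=S, others downsized to S] -> [S,I,S] (invalidations this op: 0; running total: 1)
Op 5: C0 read [C0 read: already in S, no change] -> [S,I,S] (invalidations this op: 0; running total: 1)
Op 6: C0 write [C0 write: invalidate ['C2=S'] -> C0=M] -> [M,I,I] (invalidations this op: 1; running total: 2)

Answer: 2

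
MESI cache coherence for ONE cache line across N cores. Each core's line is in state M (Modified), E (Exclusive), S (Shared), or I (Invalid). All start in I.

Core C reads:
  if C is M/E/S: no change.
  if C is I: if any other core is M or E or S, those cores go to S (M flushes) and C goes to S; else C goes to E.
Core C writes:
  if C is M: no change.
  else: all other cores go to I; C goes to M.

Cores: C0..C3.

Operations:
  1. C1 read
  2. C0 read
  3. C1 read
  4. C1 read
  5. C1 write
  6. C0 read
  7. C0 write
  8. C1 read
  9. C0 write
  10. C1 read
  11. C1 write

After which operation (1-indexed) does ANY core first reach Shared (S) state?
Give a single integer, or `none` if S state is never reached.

Answer: 2

Derivation:
Op 1: C1 read [C1 read from I: no other sharers -> C1=E (exclusive)] -> [I,E,I,I]
Op 2: C0 read [C0 read from I: others=['C1=E'] -> C0=S, others downsized to S] -> [S,S,I,I]
  -> First S state at op 2; remaining ops need not be traced.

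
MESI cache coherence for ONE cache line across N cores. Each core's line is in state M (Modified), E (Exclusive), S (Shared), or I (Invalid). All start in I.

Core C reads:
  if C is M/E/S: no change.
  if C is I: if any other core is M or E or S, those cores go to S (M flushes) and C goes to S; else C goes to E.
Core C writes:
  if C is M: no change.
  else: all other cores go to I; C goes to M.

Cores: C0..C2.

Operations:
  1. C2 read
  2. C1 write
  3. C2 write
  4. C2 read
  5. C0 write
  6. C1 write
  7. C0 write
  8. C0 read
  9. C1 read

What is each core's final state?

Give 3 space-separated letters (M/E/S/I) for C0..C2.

Op 1: C2 read [C2 read from I: no other sharers -> C2=E (exclusive)] -> [I,I,E]
Op 2: C1 write [C1 write: invalidate ['C2=E'] -> C1=M] -> [I,M,I]
Op 3: C2 write [C2 write: invalidate ['C1=M'] -> C2=M] -> [I,I,M]
Op 4: C2 read [C2 read: already in M, no change] -> [I,I,M]
Op 5: C0 write [C0 write: invalidate ['C2=M'] -> C0=M] -> [M,I,I]
Op 6: C1 write [C1 write: invalidate ['C0=M'] -> C1=M] -> [I,M,I]
Op 7: C0 write [C0 write: invalidate ['C1=M'] -> C0=M] -> [M,I,I]
Op 8: C0 read [C0 read: already in M, no change] -> [M,I,I]
Op 9: C1 read [C1 read from I: others=['C0=M'] -> C1=S, others downsized to S] -> [S,S,I]

Answer: S S I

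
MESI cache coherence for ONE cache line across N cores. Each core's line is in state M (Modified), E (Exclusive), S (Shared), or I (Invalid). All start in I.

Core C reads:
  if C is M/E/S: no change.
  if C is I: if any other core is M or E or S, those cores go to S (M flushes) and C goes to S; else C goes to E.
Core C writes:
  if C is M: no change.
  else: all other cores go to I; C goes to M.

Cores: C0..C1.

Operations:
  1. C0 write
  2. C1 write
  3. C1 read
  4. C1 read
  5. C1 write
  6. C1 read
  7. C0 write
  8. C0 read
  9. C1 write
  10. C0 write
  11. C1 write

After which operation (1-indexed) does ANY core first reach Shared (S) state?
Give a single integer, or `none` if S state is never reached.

Op 1: C0 write [C0 write: invalidate none -> C0=M] -> [M,I]
Op 2: C1 write [C1 write: invalidate ['C0=M'] -> C1=M] -> [I,M]
Op 3: C1 read [C1 read: already in M, no change] -> [I,M]
Op 4: C1 read [C1 read: already in M, no change] -> [I,M]
Op 5: C1 write [C1 write: already M (modified), no change] -> [I,M]
Op 6: C1 read [C1 read: already in M, no change] -> [I,M]
Op 7: C0 write [C0 write: invalidate ['C1=M'] -> C0=M] -> [M,I]
Op 8: C0 read [C0 read: already in M, no change] -> [M,I]
Op 9: C1 write [C1 write: invalidate ['C0=M'] -> C1=M] -> [I,M]
Op 10: C0 write [C0 write: invalidate ['C1=M'] -> C0=M] -> [M,I]
Op 11: C1 write [C1 write: invalidate ['C0=M'] -> C1=M] -> [I,M]
S state never reached in this sequence.

Answer: none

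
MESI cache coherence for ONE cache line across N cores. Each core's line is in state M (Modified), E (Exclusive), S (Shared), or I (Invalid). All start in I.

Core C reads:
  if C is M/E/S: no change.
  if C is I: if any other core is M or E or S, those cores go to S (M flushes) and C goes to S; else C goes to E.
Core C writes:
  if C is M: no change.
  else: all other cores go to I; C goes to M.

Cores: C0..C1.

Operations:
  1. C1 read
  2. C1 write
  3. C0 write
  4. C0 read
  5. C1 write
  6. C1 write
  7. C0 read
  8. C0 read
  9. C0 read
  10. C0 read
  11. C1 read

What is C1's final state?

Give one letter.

Op 1: C1 read [C1 read from I: no other sharers -> C1=E (exclusive)] -> [I,E]
Op 2: C1 write [C1 write: invalidate none -> C1=M] -> [I,M]
Op 3: C0 write [C0 write: invalidate ['C1=M'] -> C0=M] -> [M,I]
Op 4: C0 read [C0 read: already in M, no change] -> [M,I]
Op 5: C1 write [C1 write: invalidate ['C0=M'] -> C1=M] -> [I,M]
Op 6: C1 write [C1 write: already M (modified), no change] -> [I,M]
Op 7: C0 read [C0 read from I: others=['C1=M'] -> C0=S, others downsized to S] -> [S,S]
Op 8: C0 read [C0 read: already in S, no change] -> [S,S]
Op 9: C0 read [C0 read: already in S, no change] -> [S,S]
Op 10: C0 read [C0 read: already in S, no change] -> [S,S]
Op 11: C1 read [C1 read: already in S, no change] -> [S,S]

Answer: S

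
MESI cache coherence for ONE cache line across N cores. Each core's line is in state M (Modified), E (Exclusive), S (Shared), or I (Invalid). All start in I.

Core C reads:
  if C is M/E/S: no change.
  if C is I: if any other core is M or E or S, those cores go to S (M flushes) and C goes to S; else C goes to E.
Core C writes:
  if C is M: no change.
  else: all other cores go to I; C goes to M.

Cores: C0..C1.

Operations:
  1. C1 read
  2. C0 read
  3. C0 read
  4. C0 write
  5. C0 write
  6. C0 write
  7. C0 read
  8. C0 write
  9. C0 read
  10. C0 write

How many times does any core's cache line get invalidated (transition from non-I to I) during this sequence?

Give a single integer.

Op 1: C1 read [C1 read from I: no other sharers -> C1=E (exclusive)] -> [I,E] (invalidations this op: 0; running total: 0)
Op 2: C0 read [C0 read from I: others=['C1=E'] -> C0=S, others downsized to S] -> [S,S] (invalidations this op: 0; running total: 0)
Op 3: C0 read [C0 read: already in S, no change] -> [S,S] (invalidations this op: 0; running total: 0)
Op 4: C0 write [C0 write: invalidate ['C1=S'] -> C0=M] -> [M,I] (invalidations this op: 1; running total: 1)
Op 5: C0 write [C0 write: already M (modified), no change] -> [M,I] (invalidations this op: 0; running total: 1)
Op 6: C0 write [C0 write: already M (modified), no change] -> [M,I] (invalidations this op: 0; running total: 1)
Op 7: C0 read [C0 read: already in M, no change] -> [M,I] (invalidations this op: 0; running total: 1)
Op 8: C0 write [C0 write: already M (modified), no change] -> [M,I] (invalidations this op: 0; running total: 1)
Op 9: C0 read [C0 read: already in M, no change] -> [M,I] (invalidations this op: 0; running total: 1)
Op 10: C0 write [C0 write: already M (modified), no change] -> [M,I] (invalidations this op: 0; running total: 1)

Answer: 1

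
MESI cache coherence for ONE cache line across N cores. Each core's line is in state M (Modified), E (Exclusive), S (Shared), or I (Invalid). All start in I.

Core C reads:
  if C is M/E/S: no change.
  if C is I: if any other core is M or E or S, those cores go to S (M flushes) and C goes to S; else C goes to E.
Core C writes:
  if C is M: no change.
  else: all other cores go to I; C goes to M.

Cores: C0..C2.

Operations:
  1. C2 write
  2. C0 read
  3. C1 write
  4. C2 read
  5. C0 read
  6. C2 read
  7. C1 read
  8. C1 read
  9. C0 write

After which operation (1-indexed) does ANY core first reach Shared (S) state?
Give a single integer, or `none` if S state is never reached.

Op 1: C2 write [C2 write: invalidate none -> C2=M] -> [I,I,M]
Op 2: C0 read [C0 read from I: others=['C2=M'] -> C0=S, others downsized to S] -> [S,I,S]
  -> First S state at op 2; remaining ops need not be traced.

Answer: 2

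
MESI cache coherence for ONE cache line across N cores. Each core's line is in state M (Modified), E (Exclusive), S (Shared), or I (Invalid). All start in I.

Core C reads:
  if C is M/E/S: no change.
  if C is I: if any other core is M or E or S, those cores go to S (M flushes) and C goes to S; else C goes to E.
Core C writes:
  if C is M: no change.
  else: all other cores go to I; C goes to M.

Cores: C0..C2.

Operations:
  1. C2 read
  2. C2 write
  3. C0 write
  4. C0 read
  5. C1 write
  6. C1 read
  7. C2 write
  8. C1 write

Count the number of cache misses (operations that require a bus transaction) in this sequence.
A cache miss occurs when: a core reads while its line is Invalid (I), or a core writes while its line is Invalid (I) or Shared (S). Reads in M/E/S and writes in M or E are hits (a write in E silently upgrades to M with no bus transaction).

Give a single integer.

Op 1: C2 read [C2 read from I: no other sharers -> C2=E (exclusive)] -> [I,I,E] [MISS #1: read from I]
Op 2: C2 write [C2 write: invalidate none -> C2=M] -> [I,I,M] [hit: write from E is a silent E->M upgrade, no bus transaction]
Op 3: C0 write [C0 write: invalidate ['C2=M'] -> C0=M] -> [M,I,I] [MISS #2: write from I]
Op 4: C0 read [C0 read: already in M, no change] -> [M,I,I] [hit: read from M]
Op 5: C1 write [C1 write: invalidate ['C0=M'] -> C1=M] -> [I,M,I] [MISS #3: write from I]
Op 6: C1 read [C1 read: already in M, no change] -> [I,M,I] [hit: read from M]
Op 7: C2 write [C2 write: invalidate ['C1=M'] -> C2=M] -> [I,I,M] [MISS #4: write from I]
Op 8: C1 write [C1 write: invalidate ['C2=M'] -> C1=M] -> [I,M,I] [MISS #5: write from I]

Answer: 5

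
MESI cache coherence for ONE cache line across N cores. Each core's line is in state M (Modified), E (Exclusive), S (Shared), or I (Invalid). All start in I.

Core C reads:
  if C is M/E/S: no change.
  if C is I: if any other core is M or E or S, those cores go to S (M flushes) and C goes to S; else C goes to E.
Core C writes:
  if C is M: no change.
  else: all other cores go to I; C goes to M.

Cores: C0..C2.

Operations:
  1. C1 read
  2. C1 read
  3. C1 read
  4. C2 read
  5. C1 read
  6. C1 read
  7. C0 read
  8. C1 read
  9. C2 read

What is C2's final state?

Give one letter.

Answer: S

Derivation:
Op 1: C1 read [C1 read from I: no other sharers -> C1=E (exclusive)] -> [I,E,I]
Op 2: C1 read [C1 read: already in E, no change] -> [I,E,I]
Op 3: C1 read [C1 read: already in E, no change] -> [I,E,I]
Op 4: C2 read [C2 read from I: others=['C1=E'] -> C2=S, others downsized to S] -> [I,S,S]
Op 5: C1 read [C1 read: already in S, no change] -> [I,S,S]
Op 6: C1 read [C1 read: already in S, no change] -> [I,S,S]
Op 7: C0 read [C0 read from I: others=['C1=S', 'C2=S'] -> C0=S, others downsized to S] -> [S,S,S]
Op 8: C1 read [C1 read: already in S, no change] -> [S,S,S]
Op 9: C2 read [C2 read: already in S, no change] -> [S,S,S]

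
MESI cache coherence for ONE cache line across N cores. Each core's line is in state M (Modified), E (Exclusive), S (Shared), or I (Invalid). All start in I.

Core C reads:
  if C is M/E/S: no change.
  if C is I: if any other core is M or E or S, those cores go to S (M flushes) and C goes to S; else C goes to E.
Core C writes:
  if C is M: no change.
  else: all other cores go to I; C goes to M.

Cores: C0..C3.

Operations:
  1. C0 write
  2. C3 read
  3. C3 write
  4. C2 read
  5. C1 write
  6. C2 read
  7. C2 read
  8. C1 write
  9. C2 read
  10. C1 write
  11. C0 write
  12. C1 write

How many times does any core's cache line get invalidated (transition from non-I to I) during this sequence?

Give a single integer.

Answer: 7

Derivation:
Op 1: C0 write [C0 write: invalidate none -> C0=M] -> [M,I,I,I] (invalidations this op: 0; running total: 0)
Op 2: C3 read [C3 read from I: others=['C0=M'] -> C3=S, others downsized to S] -> [S,I,I,S] (invalidations this op: 0; running total: 0)
Op 3: C3 write [C3 write: invalidate ['C0=S'] -> C3=M] -> [I,I,I,M] (invalidations this op: 1; running total: 1)
Op 4: C2 read [C2 read from I: others=['C3=M'] -> C2=S, others downsized to S] -> [I,I,S,S] (invalidations this op: 0; running total: 1)
Op 5: C1 write [C1 write: invalidate ['C2=S', 'C3=S'] -> C1=M] -> [I,M,I,I] (invalidations this op: 2; running total: 3)
Op 6: C2 read [C2 read from I: others=['C1=M'] -> C2=S, others downsized to S] -> [I,S,S,I] (invalidations this op: 0; running total: 3)
Op 7: C2 read [C2 read: already in S, no change] -> [I,S,S,I] (invalidations this op: 0; running total: 3)
Op 8: C1 write [C1 write: invalidate ['C2=S'] -> C1=M] -> [I,M,I,I] (invalidations this op: 1; running total: 4)
Op 9: C2 read [C2 read from I: others=['C1=M'] -> C2=S, others downsized to S] -> [I,S,S,I] (invalidations this op: 0; running total: 4)
Op 10: C1 write [C1 write: invalidate ['C2=S'] -> C1=M] -> [I,M,I,I] (invalidations this op: 1; running total: 5)
Op 11: C0 write [C0 write: invalidate ['C1=M'] -> C0=M] -> [M,I,I,I] (invalidations this op: 1; running total: 6)
Op 12: C1 write [C1 write: invalidate ['C0=M'] -> C1=M] -> [I,M,I,I] (invalidations this op: 1; running total: 7)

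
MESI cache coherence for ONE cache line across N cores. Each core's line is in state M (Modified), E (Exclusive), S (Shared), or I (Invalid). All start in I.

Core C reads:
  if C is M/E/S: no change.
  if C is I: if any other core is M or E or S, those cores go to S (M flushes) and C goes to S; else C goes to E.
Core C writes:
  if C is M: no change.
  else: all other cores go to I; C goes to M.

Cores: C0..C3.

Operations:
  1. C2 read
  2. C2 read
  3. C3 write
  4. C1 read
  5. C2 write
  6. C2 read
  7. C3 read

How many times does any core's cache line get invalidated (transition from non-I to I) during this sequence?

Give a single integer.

Answer: 3

Derivation:
Op 1: C2 read [C2 read from I: no other sharers -> C2=E (exclusive)] -> [I,I,E,I] (invalidations this op: 0; running total: 0)
Op 2: C2 read [C2 read: already in E, no change] -> [I,I,E,I] (invalidations this op: 0; running total: 0)
Op 3: C3 write [C3 write: invalidate ['C2=E'] -> C3=M] -> [I,I,I,M] (invalidations this op: 1; running total: 1)
Op 4: C1 read [C1 read from I: others=['C3=M'] -> C1=S, others downsized to S] -> [I,S,I,S] (invalidations this op: 0; running total: 1)
Op 5: C2 write [C2 write: invalidate ['C1=S', 'C3=S'] -> C2=M] -> [I,I,M,I] (invalidations this op: 2; running total: 3)
Op 6: C2 read [C2 read: already in M, no change] -> [I,I,M,I] (invalidations this op: 0; running total: 3)
Op 7: C3 read [C3 read from I: others=['C2=M'] -> C3=S, others downsized to S] -> [I,I,S,S] (invalidations this op: 0; running total: 3)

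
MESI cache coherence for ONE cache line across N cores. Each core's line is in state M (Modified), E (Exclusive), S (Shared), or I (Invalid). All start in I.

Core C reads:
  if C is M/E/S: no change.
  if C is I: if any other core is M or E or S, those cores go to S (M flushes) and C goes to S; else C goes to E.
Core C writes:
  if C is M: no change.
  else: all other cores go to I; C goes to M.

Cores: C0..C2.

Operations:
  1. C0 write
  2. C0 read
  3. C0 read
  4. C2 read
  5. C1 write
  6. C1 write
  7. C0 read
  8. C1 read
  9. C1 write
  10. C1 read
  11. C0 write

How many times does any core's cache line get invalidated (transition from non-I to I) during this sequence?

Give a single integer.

Op 1: C0 write [C0 write: invalidate none -> C0=M] -> [M,I,I] (invalidations this op: 0; running total: 0)
Op 2: C0 read [C0 read: already in M, no change] -> [M,I,I] (invalidations this op: 0; running total: 0)
Op 3: C0 read [C0 read: already in M, no change] -> [M,I,I] (invalidations this op: 0; running total: 0)
Op 4: C2 read [C2 read from I: others=['C0=M'] -> C2=S, others downsized to S] -> [S,I,S] (invalidations this op: 0; running total: 0)
Op 5: C1 write [C1 write: invalidate ['C0=S', 'C2=S'] -> C1=M] -> [I,M,I] (invalidations this op: 2; running total: 2)
Op 6: C1 write [C1 write: already M (modified), no change] -> [I,M,I] (invalidations this op: 0; running total: 2)
Op 7: C0 read [C0 read from I: others=['C1=M'] -> C0=S, others downsized to S] -> [S,S,I] (invalidations this op: 0; running total: 2)
Op 8: C1 read [C1 read: already in S, no change] -> [S,S,I] (invalidations this op: 0; running total: 2)
Op 9: C1 write [C1 write: invalidate ['C0=S'] -> C1=M] -> [I,M,I] (invalidations this op: 1; running total: 3)
Op 10: C1 read [C1 read: already in M, no change] -> [I,M,I] (invalidations this op: 0; running total: 3)
Op 11: C0 write [C0 write: invalidate ['C1=M'] -> C0=M] -> [M,I,I] (invalidations this op: 1; running total: 4)

Answer: 4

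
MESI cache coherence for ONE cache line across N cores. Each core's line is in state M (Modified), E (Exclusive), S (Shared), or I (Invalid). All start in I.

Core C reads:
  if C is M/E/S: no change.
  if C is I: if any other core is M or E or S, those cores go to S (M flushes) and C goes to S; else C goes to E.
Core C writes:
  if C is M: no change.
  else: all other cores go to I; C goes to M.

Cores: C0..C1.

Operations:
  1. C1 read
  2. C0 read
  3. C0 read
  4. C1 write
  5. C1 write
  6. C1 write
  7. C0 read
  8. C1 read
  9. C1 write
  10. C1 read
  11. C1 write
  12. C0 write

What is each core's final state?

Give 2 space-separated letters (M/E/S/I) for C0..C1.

Answer: M I

Derivation:
Op 1: C1 read [C1 read from I: no other sharers -> C1=E (exclusive)] -> [I,E]
Op 2: C0 read [C0 read from I: others=['C1=E'] -> C0=S, others downsized to S] -> [S,S]
Op 3: C0 read [C0 read: already in S, no change] -> [S,S]
Op 4: C1 write [C1 write: invalidate ['C0=S'] -> C1=M] -> [I,M]
Op 5: C1 write [C1 write: already M (modified), no change] -> [I,M]
Op 6: C1 write [C1 write: already M (modified), no change] -> [I,M]
Op 7: C0 read [C0 read from I: others=['C1=M'] -> C0=S, others downsized to S] -> [S,S]
Op 8: C1 read [C1 read: already in S, no change] -> [S,S]
Op 9: C1 write [C1 write: invalidate ['C0=S'] -> C1=M] -> [I,M]
Op 10: C1 read [C1 read: already in M, no change] -> [I,M]
Op 11: C1 write [C1 write: already M (modified), no change] -> [I,M]
Op 12: C0 write [C0 write: invalidate ['C1=M'] -> C0=M] -> [M,I]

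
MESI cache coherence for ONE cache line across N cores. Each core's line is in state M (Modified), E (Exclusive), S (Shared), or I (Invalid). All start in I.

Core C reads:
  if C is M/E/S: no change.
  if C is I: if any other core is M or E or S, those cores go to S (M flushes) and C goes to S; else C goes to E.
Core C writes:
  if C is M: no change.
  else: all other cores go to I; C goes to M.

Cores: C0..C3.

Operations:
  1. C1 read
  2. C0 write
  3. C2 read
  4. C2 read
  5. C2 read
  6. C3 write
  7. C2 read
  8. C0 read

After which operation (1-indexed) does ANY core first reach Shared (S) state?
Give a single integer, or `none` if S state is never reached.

Answer: 3

Derivation:
Op 1: C1 read [C1 read from I: no other sharers -> C1=E (exclusive)] -> [I,E,I,I]
Op 2: C0 write [C0 write: invalidate ['C1=E'] -> C0=M] -> [M,I,I,I]
Op 3: C2 read [C2 read from I: others=['C0=M'] -> C2=S, others downsized to S] -> [S,I,S,I]
  -> First S state at op 3; remaining ops need not be traced.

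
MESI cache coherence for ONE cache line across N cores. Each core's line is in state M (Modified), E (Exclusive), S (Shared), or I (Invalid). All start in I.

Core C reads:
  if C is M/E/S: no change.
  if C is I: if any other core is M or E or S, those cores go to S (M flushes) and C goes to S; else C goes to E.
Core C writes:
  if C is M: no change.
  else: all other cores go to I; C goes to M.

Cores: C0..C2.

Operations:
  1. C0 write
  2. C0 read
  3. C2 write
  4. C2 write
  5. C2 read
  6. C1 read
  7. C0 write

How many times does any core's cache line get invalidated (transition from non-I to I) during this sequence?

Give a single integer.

Op 1: C0 write [C0 write: invalidate none -> C0=M] -> [M,I,I] (invalidations this op: 0; running total: 0)
Op 2: C0 read [C0 read: already in M, no change] -> [M,I,I] (invalidations this op: 0; running total: 0)
Op 3: C2 write [C2 write: invalidate ['C0=M'] -> C2=M] -> [I,I,M] (invalidations this op: 1; running total: 1)
Op 4: C2 write [C2 write: already M (modified), no change] -> [I,I,M] (invalidations this op: 0; running total: 1)
Op 5: C2 read [C2 read: already in M, no change] -> [I,I,M] (invalidations this op: 0; running total: 1)
Op 6: C1 read [C1 read from I: others=['C2=M'] -> C1=S, others downsized to S] -> [I,S,S] (invalidations this op: 0; running total: 1)
Op 7: C0 write [C0 write: invalidate ['C1=S', 'C2=S'] -> C0=M] -> [M,I,I] (invalidations this op: 2; running total: 3)

Answer: 3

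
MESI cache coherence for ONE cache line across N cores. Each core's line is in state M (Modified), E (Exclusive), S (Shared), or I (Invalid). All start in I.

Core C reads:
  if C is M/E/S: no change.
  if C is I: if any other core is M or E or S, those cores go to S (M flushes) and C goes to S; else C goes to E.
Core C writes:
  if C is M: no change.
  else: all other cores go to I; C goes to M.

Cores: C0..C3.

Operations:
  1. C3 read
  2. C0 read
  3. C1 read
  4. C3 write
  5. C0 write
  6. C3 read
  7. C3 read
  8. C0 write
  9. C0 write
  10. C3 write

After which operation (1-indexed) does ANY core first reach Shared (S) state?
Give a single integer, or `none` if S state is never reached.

Answer: 2

Derivation:
Op 1: C3 read [C3 read from I: no other sharers -> C3=E (exclusive)] -> [I,I,I,E]
Op 2: C0 read [C0 read from I: others=['C3=E'] -> C0=S, others downsized to S] -> [S,I,I,S]
  -> First S state at op 2; remaining ops need not be traced.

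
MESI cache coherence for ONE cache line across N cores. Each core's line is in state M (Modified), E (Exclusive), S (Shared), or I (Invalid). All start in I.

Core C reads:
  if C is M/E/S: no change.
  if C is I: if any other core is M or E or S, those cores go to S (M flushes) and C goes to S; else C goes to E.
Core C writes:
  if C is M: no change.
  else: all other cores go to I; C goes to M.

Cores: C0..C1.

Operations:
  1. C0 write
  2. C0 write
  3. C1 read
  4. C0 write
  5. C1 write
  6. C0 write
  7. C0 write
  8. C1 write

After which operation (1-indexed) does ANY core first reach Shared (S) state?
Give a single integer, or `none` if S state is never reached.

Op 1: C0 write [C0 write: invalidate none -> C0=M] -> [M,I]
Op 2: C0 write [C0 write: already M (modified), no change] -> [M,I]
Op 3: C1 read [C1 read from I: others=['C0=M'] -> C1=S, others downsized to S] -> [S,S]
  -> First S state at op 3; remaining ops need not be traced.

Answer: 3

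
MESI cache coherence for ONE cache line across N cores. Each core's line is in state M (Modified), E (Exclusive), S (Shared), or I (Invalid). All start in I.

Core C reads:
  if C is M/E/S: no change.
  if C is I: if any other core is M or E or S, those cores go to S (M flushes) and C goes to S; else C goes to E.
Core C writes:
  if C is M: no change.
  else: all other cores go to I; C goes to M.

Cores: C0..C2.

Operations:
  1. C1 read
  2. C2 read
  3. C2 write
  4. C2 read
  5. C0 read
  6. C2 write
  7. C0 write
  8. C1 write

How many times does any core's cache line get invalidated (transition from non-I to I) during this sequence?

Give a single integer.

Op 1: C1 read [C1 read from I: no other sharers -> C1=E (exclusive)] -> [I,E,I] (invalidations this op: 0; running total: 0)
Op 2: C2 read [C2 read from I: others=['C1=E'] -> C2=S, others downsized to S] -> [I,S,S] (invalidations this op: 0; running total: 0)
Op 3: C2 write [C2 write: invalidate ['C1=S'] -> C2=M] -> [I,I,M] (invalidations this op: 1; running total: 1)
Op 4: C2 read [C2 read: already in M, no change] -> [I,I,M] (invalidations this op: 0; running total: 1)
Op 5: C0 read [C0 read from I: others=['C2=M'] -> C0=S, others downsized to S] -> [S,I,S] (invalidations this op: 0; running total: 1)
Op 6: C2 write [C2 write: invalidate ['C0=S'] -> C2=M] -> [I,I,M] (invalidations this op: 1; running total: 2)
Op 7: C0 write [C0 write: invalidate ['C2=M'] -> C0=M] -> [M,I,I] (invalidations this op: 1; running total: 3)
Op 8: C1 write [C1 write: invalidate ['C0=M'] -> C1=M] -> [I,M,I] (invalidations this op: 1; running total: 4)

Answer: 4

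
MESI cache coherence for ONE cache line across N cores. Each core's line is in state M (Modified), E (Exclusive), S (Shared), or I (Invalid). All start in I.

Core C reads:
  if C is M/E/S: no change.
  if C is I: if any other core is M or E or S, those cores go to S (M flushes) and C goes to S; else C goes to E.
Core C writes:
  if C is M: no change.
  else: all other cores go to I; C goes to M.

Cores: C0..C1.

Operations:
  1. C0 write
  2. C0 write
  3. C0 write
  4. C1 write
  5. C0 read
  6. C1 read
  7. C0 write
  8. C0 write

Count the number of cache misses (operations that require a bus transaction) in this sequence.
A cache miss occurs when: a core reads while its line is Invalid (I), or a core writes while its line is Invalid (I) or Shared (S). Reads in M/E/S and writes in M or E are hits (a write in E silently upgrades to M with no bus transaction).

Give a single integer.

Op 1: C0 write [C0 write: invalidate none -> C0=M] -> [M,I] [MISS #1: write from I]
Op 2: C0 write [C0 write: already M (modified), no change] -> [M,I] [hit: write from M]
Op 3: C0 write [C0 write: already M (modified), no change] -> [M,I] [hit: write from M]
Op 4: C1 write [C1 write: invalidate ['C0=M'] -> C1=M] -> [I,M] [MISS #2: write from I]
Op 5: C0 read [C0 read from I: others=['C1=M'] -> C0=S, others downsized to S] -> [S,S] [MISS #3: read from I]
Op 6: C1 read [C1 read: already in S, no change] -> [S,S] [hit: read from S]
Op 7: C0 write [C0 write: invalidate ['C1=S'] -> C0=M] -> [M,I] [MISS #4: write from S]
Op 8: C0 write [C0 write: already M (modified), no change] -> [M,I] [hit: write from M]

Answer: 4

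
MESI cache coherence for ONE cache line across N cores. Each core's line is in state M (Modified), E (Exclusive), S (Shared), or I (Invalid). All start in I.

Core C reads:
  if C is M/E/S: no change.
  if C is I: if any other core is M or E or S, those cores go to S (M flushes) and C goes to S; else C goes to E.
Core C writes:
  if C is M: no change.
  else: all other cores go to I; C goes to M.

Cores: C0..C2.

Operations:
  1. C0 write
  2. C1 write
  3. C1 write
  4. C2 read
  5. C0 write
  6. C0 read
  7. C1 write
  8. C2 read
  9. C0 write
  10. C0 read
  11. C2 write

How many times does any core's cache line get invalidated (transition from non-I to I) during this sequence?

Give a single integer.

Op 1: C0 write [C0 write: invalidate none -> C0=M] -> [M,I,I] (invalidations this op: 0; running total: 0)
Op 2: C1 write [C1 write: invalidate ['C0=M'] -> C1=M] -> [I,M,I] (invalidations this op: 1; running total: 1)
Op 3: C1 write [C1 write: already M (modified), no change] -> [I,M,I] (invalidations this op: 0; running total: 1)
Op 4: C2 read [C2 read from I: others=['C1=M'] -> C2=S, others downsized to S] -> [I,S,S] (invalidations this op: 0; running total: 1)
Op 5: C0 write [C0 write: invalidate ['C1=S', 'C2=S'] -> C0=M] -> [M,I,I] (invalidations this op: 2; running total: 3)
Op 6: C0 read [C0 read: already in M, no change] -> [M,I,I] (invalidations this op: 0; running total: 3)
Op 7: C1 write [C1 write: invalidate ['C0=M'] -> C1=M] -> [I,M,I] (invalidations this op: 1; running total: 4)
Op 8: C2 read [C2 read from I: others=['C1=M'] -> C2=S, others downsized to S] -> [I,S,S] (invalidations this op: 0; running total: 4)
Op 9: C0 write [C0 write: invalidate ['C1=S', 'C2=S'] -> C0=M] -> [M,I,I] (invalidations this op: 2; running total: 6)
Op 10: C0 read [C0 read: already in M, no change] -> [M,I,I] (invalidations this op: 0; running total: 6)
Op 11: C2 write [C2 write: invalidate ['C0=M'] -> C2=M] -> [I,I,M] (invalidations this op: 1; running total: 7)

Answer: 7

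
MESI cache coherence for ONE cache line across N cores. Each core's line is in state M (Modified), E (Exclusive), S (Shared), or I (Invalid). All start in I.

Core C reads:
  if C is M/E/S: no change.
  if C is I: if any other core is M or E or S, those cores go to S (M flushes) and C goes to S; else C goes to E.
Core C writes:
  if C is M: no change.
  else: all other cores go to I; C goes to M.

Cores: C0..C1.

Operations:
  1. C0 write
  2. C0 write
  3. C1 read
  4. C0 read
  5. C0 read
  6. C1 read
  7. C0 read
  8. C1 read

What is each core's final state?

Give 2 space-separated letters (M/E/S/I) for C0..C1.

Answer: S S

Derivation:
Op 1: C0 write [C0 write: invalidate none -> C0=M] -> [M,I]
Op 2: C0 write [C0 write: already M (modified), no change] -> [M,I]
Op 3: C1 read [C1 read from I: others=['C0=M'] -> C1=S, others downsized to S] -> [S,S]
Op 4: C0 read [C0 read: already in S, no change] -> [S,S]
Op 5: C0 read [C0 read: already in S, no change] -> [S,S]
Op 6: C1 read [C1 read: already in S, no change] -> [S,S]
Op 7: C0 read [C0 read: already in S, no change] -> [S,S]
Op 8: C1 read [C1 read: already in S, no change] -> [S,S]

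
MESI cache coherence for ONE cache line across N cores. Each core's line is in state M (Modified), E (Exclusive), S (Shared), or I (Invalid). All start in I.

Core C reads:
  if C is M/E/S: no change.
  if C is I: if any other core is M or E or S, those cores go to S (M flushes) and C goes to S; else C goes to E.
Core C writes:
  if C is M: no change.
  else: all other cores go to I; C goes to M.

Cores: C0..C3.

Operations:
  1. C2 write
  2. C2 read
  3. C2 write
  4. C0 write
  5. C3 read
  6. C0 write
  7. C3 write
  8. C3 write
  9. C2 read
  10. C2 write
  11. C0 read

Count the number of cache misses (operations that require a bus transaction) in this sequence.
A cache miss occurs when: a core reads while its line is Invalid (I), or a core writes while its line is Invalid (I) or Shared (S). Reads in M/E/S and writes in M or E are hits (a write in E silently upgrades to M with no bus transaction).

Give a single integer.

Op 1: C2 write [C2 write: invalidate none -> C2=M] -> [I,I,M,I] [MISS #1: write from I]
Op 2: C2 read [C2 read: already in M, no change] -> [I,I,M,I] [hit: read from M]
Op 3: C2 write [C2 write: already M (modified), no change] -> [I,I,M,I] [hit: write from M]
Op 4: C0 write [C0 write: invalidate ['C2=M'] -> C0=M] -> [M,I,I,I] [MISS #2: write from I]
Op 5: C3 read [C3 read from I: others=['C0=M'] -> C3=S, others downsized to S] -> [S,I,I,S] [MISS #3: read from I]
Op 6: C0 write [C0 write: invalidate ['C3=S'] -> C0=M] -> [M,I,I,I] [MISS #4: write from S]
Op 7: C3 write [C3 write: invalidate ['C0=M'] -> C3=M] -> [I,I,I,M] [MISS #5: write from I]
Op 8: C3 write [C3 write: already M (modified), no change] -> [I,I,I,M] [hit: write from M]
Op 9: C2 read [C2 read from I: others=['C3=M'] -> C2=S, others downsized to S] -> [I,I,S,S] [MISS #6: read from I]
Op 10: C2 write [C2 write: invalidate ['C3=S'] -> C2=M] -> [I,I,M,I] [MISS #7: write from S]
Op 11: C0 read [C0 read from I: others=['C2=M'] -> C0=S, others downsized to S] -> [S,I,S,I] [MISS #8: read from I]

Answer: 8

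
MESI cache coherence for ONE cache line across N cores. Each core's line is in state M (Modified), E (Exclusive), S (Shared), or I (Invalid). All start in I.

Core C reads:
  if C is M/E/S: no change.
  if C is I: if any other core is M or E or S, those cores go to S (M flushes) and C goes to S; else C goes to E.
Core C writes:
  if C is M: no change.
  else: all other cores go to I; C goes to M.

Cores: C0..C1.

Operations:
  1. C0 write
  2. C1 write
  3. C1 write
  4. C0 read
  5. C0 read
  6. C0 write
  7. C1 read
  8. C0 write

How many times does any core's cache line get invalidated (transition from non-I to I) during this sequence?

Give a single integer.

Answer: 3

Derivation:
Op 1: C0 write [C0 write: invalidate none -> C0=M] -> [M,I] (invalidations this op: 0; running total: 0)
Op 2: C1 write [C1 write: invalidate ['C0=M'] -> C1=M] -> [I,M] (invalidations this op: 1; running total: 1)
Op 3: C1 write [C1 write: already M (modified), no change] -> [I,M] (invalidations this op: 0; running total: 1)
Op 4: C0 read [C0 read from I: others=['C1=M'] -> C0=S, others downsized to S] -> [S,S] (invalidations this op: 0; running total: 1)
Op 5: C0 read [C0 read: already in S, no change] -> [S,S] (invalidations this op: 0; running total: 1)
Op 6: C0 write [C0 write: invalidate ['C1=S'] -> C0=M] -> [M,I] (invalidations this op: 1; running total: 2)
Op 7: C1 read [C1 read from I: others=['C0=M'] -> C1=S, others downsized to S] -> [S,S] (invalidations this op: 0; running total: 2)
Op 8: C0 write [C0 write: invalidate ['C1=S'] -> C0=M] -> [M,I] (invalidations this op: 1; running total: 3)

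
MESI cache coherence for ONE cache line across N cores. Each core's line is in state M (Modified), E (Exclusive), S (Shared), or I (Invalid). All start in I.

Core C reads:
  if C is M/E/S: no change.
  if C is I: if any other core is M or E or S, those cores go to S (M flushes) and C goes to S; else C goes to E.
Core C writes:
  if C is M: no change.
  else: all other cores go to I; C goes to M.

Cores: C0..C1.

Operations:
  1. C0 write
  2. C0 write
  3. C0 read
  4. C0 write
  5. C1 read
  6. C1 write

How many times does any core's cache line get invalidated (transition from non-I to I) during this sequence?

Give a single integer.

Op 1: C0 write [C0 write: invalidate none -> C0=M] -> [M,I] (invalidations this op: 0; running total: 0)
Op 2: C0 write [C0 write: already M (modified), no change] -> [M,I] (invalidations this op: 0; running total: 0)
Op 3: C0 read [C0 read: already in M, no change] -> [M,I] (invalidations this op: 0; running total: 0)
Op 4: C0 write [C0 write: already M (modified), no change] -> [M,I] (invalidations this op: 0; running total: 0)
Op 5: C1 read [C1 read from I: others=['C0=M'] -> C1=S, others downsized to S] -> [S,S] (invalidations this op: 0; running total: 0)
Op 6: C1 write [C1 write: invalidate ['C0=S'] -> C1=M] -> [I,M] (invalidations this op: 1; running total: 1)

Answer: 1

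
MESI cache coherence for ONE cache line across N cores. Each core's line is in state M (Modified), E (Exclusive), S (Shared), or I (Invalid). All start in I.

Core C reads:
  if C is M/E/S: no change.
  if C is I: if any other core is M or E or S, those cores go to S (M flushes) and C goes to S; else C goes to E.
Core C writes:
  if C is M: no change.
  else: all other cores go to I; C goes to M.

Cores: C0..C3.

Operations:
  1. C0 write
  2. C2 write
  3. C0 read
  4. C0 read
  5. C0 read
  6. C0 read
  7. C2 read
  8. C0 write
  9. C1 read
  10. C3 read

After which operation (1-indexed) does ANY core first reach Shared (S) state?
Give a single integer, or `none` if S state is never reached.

Answer: 3

Derivation:
Op 1: C0 write [C0 write: invalidate none -> C0=M] -> [M,I,I,I]
Op 2: C2 write [C2 write: invalidate ['C0=M'] -> C2=M] -> [I,I,M,I]
Op 3: C0 read [C0 read from I: others=['C2=M'] -> C0=S, others downsized to S] -> [S,I,S,I]
  -> First S state at op 3; remaining ops need not be traced.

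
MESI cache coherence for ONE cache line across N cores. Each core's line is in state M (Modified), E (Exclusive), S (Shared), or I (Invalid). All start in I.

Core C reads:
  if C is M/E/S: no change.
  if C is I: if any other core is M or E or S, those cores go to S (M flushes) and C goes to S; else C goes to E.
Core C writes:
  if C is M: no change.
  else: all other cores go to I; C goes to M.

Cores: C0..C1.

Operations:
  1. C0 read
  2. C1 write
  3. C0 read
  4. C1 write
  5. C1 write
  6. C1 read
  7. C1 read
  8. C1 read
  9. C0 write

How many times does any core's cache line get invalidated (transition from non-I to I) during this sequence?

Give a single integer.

Answer: 3

Derivation:
Op 1: C0 read [C0 read from I: no other sharers -> C0=E (exclusive)] -> [E,I] (invalidations this op: 0; running total: 0)
Op 2: C1 write [C1 write: invalidate ['C0=E'] -> C1=M] -> [I,M] (invalidations this op: 1; running total: 1)
Op 3: C0 read [C0 read from I: others=['C1=M'] -> C0=S, others downsized to S] -> [S,S] (invalidations this op: 0; running total: 1)
Op 4: C1 write [C1 write: invalidate ['C0=S'] -> C1=M] -> [I,M] (invalidations this op: 1; running total: 2)
Op 5: C1 write [C1 write: already M (modified), no change] -> [I,M] (invalidations this op: 0; running total: 2)
Op 6: C1 read [C1 read: already in M, no change] -> [I,M] (invalidations this op: 0; running total: 2)
Op 7: C1 read [C1 read: already in M, no change] -> [I,M] (invalidations this op: 0; running total: 2)
Op 8: C1 read [C1 read: already in M, no change] -> [I,M] (invalidations this op: 0; running total: 2)
Op 9: C0 write [C0 write: invalidate ['C1=M'] -> C0=M] -> [M,I] (invalidations this op: 1; running total: 3)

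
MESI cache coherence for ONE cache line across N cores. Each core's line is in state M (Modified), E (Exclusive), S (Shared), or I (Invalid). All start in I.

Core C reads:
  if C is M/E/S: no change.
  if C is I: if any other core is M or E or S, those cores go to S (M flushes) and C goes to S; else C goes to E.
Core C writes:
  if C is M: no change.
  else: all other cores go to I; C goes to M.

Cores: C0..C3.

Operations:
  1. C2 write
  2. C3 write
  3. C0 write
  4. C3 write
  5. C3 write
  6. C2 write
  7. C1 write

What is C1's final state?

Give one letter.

Op 1: C2 write [C2 write: invalidate none -> C2=M] -> [I,I,M,I]
Op 2: C3 write [C3 write: invalidate ['C2=M'] -> C3=M] -> [I,I,I,M]
Op 3: C0 write [C0 write: invalidate ['C3=M'] -> C0=M] -> [M,I,I,I]
Op 4: C3 write [C3 write: invalidate ['C0=M'] -> C3=M] -> [I,I,I,M]
Op 5: C3 write [C3 write: already M (modified), no change] -> [I,I,I,M]
Op 6: C2 write [C2 write: invalidate ['C3=M'] -> C2=M] -> [I,I,M,I]
Op 7: C1 write [C1 write: invalidate ['C2=M'] -> C1=M] -> [I,M,I,I]

Answer: M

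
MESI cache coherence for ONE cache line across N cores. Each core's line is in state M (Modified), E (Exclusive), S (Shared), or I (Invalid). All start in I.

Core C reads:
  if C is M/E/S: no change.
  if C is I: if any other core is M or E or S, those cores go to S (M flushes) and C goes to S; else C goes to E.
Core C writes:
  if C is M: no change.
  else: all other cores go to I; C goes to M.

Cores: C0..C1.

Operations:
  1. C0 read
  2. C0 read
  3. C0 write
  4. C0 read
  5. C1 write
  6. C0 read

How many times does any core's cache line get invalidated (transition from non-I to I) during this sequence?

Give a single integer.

Op 1: C0 read [C0 read from I: no other sharers -> C0=E (exclusive)] -> [E,I] (invalidations this op: 0; running total: 0)
Op 2: C0 read [C0 read: already in E, no change] -> [E,I] (invalidations this op: 0; running total: 0)
Op 3: C0 write [C0 write: invalidate none -> C0=M] -> [M,I] (invalidations this op: 0; running total: 0)
Op 4: C0 read [C0 read: already in M, no change] -> [M,I] (invalidations this op: 0; running total: 0)
Op 5: C1 write [C1 write: invalidate ['C0=M'] -> C1=M] -> [I,M] (invalidations this op: 1; running total: 1)
Op 6: C0 read [C0 read from I: others=['C1=M'] -> C0=S, others downsized to S] -> [S,S] (invalidations this op: 0; running total: 1)

Answer: 1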